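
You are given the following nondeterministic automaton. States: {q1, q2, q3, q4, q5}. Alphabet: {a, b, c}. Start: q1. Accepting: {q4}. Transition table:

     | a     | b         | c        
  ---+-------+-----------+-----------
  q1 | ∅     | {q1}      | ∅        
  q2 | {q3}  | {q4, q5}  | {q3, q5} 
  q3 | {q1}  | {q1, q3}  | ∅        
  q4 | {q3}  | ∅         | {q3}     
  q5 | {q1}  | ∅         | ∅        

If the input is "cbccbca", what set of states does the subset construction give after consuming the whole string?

∅

Start in {q1}.
Read 'c': q1→∅; now ∅.
The set is empty and remains empty for the remaining 6 symbols.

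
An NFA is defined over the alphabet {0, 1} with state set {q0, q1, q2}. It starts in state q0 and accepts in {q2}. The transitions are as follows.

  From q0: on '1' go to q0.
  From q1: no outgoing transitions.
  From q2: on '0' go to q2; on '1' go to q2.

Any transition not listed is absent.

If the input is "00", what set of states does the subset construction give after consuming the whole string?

Start in {q0}.
Read '0': q0→∅; now ∅.
The set is empty and remains empty for the remaining 1 symbol.

∅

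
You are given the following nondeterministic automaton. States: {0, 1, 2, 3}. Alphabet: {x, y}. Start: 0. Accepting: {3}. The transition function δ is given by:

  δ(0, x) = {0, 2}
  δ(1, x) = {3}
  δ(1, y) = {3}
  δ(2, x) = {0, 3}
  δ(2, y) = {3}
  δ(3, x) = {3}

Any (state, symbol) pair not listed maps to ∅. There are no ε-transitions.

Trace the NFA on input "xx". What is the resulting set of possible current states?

{0, 2, 3}

Start in {0}.
Read 'x': 0→{0, 2}; now {0, 2}.
Read 'x': 0→{0, 2}, 2→{0, 3}; now {0, 2, 3}.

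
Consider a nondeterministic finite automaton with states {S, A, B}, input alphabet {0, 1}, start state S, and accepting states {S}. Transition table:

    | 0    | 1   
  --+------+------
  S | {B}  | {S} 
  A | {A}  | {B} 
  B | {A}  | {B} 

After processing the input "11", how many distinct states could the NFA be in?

1

Start in {S}.
Read '1': S→{S}; now {S}.
Read '1': S→{S}; now {S}.
That set has 1 state.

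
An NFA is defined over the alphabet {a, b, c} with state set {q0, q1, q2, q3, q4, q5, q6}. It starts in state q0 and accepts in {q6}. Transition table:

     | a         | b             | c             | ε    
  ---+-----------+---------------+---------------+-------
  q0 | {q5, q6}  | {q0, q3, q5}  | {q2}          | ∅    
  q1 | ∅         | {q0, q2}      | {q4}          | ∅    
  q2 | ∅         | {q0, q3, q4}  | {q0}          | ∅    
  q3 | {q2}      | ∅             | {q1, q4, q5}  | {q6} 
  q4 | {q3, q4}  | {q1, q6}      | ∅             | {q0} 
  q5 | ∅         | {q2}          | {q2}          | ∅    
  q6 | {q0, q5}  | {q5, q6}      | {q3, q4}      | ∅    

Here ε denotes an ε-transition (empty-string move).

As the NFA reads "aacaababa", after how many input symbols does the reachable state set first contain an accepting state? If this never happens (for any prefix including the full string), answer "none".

1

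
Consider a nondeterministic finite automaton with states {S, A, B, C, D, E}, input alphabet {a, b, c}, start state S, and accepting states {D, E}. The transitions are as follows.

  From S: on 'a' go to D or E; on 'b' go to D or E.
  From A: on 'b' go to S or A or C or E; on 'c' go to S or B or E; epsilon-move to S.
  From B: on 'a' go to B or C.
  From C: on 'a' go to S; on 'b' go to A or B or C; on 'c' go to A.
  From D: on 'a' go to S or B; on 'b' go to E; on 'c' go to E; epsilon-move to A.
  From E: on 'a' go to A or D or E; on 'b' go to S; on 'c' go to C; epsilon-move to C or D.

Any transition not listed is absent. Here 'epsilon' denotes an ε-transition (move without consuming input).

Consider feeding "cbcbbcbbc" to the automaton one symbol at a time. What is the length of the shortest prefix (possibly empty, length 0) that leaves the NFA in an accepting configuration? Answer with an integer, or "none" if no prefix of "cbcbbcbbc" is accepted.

none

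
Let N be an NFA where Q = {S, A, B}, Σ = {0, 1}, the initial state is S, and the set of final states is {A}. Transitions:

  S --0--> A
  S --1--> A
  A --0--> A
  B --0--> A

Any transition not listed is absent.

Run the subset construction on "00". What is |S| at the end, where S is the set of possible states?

1

Start in {S}.
Read '0': S→{A}; now {A}.
Read '0': A→{A}; now {A}.
That set has 1 state.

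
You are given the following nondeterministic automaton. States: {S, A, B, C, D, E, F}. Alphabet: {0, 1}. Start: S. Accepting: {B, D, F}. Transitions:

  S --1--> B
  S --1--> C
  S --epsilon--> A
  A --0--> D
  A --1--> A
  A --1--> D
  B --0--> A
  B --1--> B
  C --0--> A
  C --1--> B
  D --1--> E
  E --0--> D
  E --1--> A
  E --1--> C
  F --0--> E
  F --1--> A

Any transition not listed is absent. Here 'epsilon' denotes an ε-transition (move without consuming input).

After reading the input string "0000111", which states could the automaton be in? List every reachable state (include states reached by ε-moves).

∅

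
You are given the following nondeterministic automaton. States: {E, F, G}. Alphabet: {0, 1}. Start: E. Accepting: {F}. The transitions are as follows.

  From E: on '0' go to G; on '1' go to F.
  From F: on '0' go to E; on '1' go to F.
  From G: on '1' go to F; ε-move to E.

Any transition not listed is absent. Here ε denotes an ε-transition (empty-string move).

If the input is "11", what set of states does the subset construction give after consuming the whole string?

Start in {E}.
Read '1': E→{F}; now {F}.
Read '1': F→{F}; now {F}.

{F}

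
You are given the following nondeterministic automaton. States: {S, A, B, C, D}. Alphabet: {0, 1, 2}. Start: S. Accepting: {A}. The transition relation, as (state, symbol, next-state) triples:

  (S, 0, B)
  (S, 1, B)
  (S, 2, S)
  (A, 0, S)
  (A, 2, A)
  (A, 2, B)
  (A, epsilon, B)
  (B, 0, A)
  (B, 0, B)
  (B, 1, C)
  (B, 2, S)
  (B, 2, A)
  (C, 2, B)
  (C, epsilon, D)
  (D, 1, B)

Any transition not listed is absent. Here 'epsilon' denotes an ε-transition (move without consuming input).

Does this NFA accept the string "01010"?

No

Start in {S}.
Read '0': S→{B}; now {B}.
Read '1': B→{C}; union {C}; ε-closure = {C, D}.
Read '0': C→∅, D→∅; now ∅.
The set is empty and remains empty for the remaining 2 symbols.
The final set ∅ contains no accepting state.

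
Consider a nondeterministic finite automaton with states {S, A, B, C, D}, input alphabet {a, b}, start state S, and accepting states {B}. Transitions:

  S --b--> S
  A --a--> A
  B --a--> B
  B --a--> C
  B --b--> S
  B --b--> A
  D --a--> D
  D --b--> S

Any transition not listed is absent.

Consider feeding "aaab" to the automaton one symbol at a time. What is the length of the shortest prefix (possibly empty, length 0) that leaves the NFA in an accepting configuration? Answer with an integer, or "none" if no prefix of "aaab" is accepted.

none

Start in {S}.
Read 'a': {S} → ∅.
The set is empty and remains empty for the remaining 3 symbols.
No reachable set along the way intersects F.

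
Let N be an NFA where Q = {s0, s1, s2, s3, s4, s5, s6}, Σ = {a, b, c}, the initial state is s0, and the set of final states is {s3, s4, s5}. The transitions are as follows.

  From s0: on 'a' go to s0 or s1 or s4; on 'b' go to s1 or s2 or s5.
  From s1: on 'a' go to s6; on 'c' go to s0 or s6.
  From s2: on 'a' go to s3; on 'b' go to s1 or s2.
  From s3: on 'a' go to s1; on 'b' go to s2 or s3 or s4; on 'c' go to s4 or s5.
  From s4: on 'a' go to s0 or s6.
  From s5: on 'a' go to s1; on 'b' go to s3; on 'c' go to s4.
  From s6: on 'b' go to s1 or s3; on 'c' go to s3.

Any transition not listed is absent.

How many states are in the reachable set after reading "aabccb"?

3

Start in {s0}.
Read 'a': s0→{s0, s1, s4}; now {s0, s1, s4}.
Read 'a': s0→{s0, s1, s4}, s1→{s6}, s4→{s0, s6}; now {s0, s1, s4, s6}.
Read 'b': s0→{s1, s2, s5}, s1→∅, s4→∅, s6→{s1, s3}; now {s1, s2, s3, s5}.
Read 'c': s1→{s0, s6}, s2→∅, s3→{s4, s5}, s5→{s4}; now {s0, s4, s5, s6}.
Read 'c': s0→∅, s4→∅, s5→{s4}, s6→{s3}; now {s3, s4}.
Read 'b': s3→{s2, s3, s4}, s4→∅; now {s2, s3, s4}.
That set has 3 states.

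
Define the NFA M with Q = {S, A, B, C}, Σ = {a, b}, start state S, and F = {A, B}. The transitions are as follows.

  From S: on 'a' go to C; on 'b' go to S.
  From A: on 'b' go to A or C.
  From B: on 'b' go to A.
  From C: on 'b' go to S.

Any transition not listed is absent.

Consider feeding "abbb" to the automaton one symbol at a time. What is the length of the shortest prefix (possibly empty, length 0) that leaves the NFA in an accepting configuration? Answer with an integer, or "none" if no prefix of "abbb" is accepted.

none

Start in {S}.
Read 'a': S→{C}; now {C}.
Read 'b': C→{S}; now {S}.
Read 'b': S→{S}; now {S}.
Read 'b': S→{S}; now {S}.
No reachable set along the way intersects F.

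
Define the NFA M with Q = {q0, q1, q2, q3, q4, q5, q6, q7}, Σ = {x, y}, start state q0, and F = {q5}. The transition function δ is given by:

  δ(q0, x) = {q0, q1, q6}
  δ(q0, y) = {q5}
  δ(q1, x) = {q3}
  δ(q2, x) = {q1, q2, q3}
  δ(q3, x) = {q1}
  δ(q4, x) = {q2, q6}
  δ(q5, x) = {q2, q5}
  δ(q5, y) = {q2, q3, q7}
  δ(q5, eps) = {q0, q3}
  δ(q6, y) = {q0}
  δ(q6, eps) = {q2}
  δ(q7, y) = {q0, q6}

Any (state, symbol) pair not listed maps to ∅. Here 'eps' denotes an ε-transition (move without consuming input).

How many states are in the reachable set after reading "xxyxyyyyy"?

Start in {q0}.
Read 'x': q0→{q0, q1, q6}; union {q0, q1, q6}; ε-closure = {q0, q1, q2, q6}.
Read 'x': q0→{q0, q1, q6}, q1→{q3}, q2→{q1, q2, q3}, q6→∅; now {q0, q1, q2, q3, q6}.
Read 'y': q0→{q5}, q1→∅, q2→∅, q3→∅, q6→{q0}; union {q0, q5}; ε-closure = {q0, q3, q5}.
Read 'x': q0→{q0, q1, q6}, q3→{q1}, q5→{q2, q5}; union {q0, q1, q2, q5, q6}; ε-closure = {q0, q1, q2, q3, q5, q6}.
Read 'y': q0→{q5}, q1→∅, q2→∅, q3→∅, q5→{q2, q3, q7}, q6→{q0}; now {q0, q2, q3, q5, q7}.
Read 'y': q0→{q5}, q2→∅, q3→∅, q5→{q2, q3, q7}, q7→{q0, q6}; now {q0, q2, q3, q5, q6, q7}.
Read 'y': q0→{q5}, q2→∅, q3→∅, q5→{q2, q3, q7}, q6→{q0}, q7→{q0, q6}; now {q0, q2, q3, q5, q6, q7}.
Read 'y': q0→{q5}, q2→∅, q3→∅, q5→{q2, q3, q7}, q6→{q0}, q7→{q0, q6}; now {q0, q2, q3, q5, q6, q7}.
Read 'y': q0→{q5}, q2→∅, q3→∅, q5→{q2, q3, q7}, q6→{q0}, q7→{q0, q6}; now {q0, q2, q3, q5, q6, q7}.
That set has 6 states.

6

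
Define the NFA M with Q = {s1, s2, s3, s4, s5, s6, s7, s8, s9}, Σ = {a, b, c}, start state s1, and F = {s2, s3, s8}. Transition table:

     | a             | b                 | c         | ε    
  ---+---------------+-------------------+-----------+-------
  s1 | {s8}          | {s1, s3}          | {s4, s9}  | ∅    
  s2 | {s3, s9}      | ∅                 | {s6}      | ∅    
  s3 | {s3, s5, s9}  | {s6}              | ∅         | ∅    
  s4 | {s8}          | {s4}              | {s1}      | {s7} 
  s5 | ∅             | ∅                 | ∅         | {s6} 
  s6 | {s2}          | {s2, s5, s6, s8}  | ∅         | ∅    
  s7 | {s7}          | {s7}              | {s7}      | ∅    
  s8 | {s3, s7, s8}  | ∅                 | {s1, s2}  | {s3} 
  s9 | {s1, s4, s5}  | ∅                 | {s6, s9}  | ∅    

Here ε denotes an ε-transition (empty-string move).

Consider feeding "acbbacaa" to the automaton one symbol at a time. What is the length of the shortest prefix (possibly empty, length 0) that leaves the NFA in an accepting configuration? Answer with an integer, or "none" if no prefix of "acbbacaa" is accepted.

Start in {s1}.
Read 'a': {s1} → {s3, s8}.
None of the earlier sets intersect F, but {s3, s8} does.

1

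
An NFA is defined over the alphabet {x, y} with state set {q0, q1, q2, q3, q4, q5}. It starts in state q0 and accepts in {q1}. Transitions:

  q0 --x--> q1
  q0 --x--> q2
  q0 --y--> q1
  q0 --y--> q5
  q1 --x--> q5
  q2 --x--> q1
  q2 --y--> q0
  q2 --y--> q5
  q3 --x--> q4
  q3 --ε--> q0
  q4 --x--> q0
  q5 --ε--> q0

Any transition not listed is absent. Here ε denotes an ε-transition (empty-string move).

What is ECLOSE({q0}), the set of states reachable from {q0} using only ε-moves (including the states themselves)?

Begin with {q0}.
No ε-moves leave this set, so the closure equals the set itself.

{q0}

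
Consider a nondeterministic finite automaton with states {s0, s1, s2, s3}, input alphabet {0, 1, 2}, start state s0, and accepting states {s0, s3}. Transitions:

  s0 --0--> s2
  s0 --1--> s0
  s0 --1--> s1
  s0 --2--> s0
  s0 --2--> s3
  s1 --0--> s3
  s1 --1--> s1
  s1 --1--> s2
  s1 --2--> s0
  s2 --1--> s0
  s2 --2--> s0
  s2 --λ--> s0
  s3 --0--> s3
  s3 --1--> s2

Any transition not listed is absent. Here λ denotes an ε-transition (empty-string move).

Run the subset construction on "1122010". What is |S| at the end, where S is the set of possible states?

3

Start in {s0}.
Read '1': {s0} → {s0, s1}.
Read '1': {s0, s1} → {s0, s1, s2}.
Read '2': {s0, s1, s2} → {s0, s3}.
Read '2': {s0, s3} → {s0, s3}.
Read '0': {s0, s3} → {s0, s2, s3}.
Read '1': {s0, s2, s3} → {s0, s1, s2}.
Read '0': {s0, s1, s2} → {s0, s2, s3}.
That set has 3 states.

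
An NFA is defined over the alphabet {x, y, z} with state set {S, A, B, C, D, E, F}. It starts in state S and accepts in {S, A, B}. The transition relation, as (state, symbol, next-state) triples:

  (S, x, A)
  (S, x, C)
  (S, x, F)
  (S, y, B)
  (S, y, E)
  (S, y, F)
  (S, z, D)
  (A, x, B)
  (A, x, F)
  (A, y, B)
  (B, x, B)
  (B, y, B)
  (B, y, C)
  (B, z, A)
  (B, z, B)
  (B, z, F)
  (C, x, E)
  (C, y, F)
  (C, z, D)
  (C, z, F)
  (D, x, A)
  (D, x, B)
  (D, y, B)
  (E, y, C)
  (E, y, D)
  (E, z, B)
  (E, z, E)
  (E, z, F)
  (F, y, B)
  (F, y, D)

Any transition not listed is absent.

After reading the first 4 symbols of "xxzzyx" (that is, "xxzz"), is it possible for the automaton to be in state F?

Start in {S}.
Read 'x': S→{A, C, F}; now {A, C, F}.
Read 'x': A→{B, F}, C→{E}, F→∅; now {B, E, F}.
Read 'z': B→{A, B, F}, E→{B, E, F}, F→∅; now {A, B, E, F}.
Read 'z': A→∅, B→{A, B, F}, E→{B, E, F}, F→∅; now {A, B, E, F}.
State F is in {A, B, E, F}.

Yes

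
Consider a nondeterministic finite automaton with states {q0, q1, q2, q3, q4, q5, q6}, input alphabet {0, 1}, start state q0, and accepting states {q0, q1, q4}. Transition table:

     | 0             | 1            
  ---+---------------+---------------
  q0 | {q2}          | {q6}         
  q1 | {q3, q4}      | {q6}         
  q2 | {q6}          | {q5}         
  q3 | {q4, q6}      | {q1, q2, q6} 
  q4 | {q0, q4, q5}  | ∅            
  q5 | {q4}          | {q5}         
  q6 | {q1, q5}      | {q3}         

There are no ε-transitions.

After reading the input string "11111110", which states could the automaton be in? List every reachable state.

{q1, q3, q4, q5, q6}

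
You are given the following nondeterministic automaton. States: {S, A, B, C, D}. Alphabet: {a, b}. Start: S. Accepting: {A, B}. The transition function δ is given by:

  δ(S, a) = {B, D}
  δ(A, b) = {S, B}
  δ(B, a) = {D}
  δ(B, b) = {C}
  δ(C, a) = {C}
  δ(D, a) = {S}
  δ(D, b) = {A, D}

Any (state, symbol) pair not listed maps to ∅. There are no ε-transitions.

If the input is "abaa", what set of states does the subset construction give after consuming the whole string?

{B, C, D}

Start in {S}.
Read 'a': {S} → {B, D}.
Read 'b': {B, D} → {A, C, D}.
Read 'a': {A, C, D} → {S, C}.
Read 'a': {S, C} → {B, C, D}.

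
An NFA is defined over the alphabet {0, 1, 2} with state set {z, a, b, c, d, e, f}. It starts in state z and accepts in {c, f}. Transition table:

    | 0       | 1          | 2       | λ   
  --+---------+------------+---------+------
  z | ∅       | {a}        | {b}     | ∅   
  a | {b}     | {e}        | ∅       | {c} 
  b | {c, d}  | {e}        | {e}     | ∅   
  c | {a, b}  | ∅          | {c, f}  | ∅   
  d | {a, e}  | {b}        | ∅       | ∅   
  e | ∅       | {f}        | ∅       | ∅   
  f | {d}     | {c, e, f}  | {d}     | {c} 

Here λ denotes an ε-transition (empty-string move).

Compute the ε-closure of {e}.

{e}

Begin with {e}.
No ε-moves leave this set, so the closure equals the set itself.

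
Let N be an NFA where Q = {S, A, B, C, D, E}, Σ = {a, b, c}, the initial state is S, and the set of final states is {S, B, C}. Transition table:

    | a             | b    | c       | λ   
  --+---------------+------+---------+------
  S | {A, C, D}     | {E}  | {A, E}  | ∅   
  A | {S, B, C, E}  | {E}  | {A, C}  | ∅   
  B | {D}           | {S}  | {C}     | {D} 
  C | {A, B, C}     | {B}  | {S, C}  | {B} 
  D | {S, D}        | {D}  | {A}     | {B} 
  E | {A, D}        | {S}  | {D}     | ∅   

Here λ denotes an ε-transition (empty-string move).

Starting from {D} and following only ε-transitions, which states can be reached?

{B, D}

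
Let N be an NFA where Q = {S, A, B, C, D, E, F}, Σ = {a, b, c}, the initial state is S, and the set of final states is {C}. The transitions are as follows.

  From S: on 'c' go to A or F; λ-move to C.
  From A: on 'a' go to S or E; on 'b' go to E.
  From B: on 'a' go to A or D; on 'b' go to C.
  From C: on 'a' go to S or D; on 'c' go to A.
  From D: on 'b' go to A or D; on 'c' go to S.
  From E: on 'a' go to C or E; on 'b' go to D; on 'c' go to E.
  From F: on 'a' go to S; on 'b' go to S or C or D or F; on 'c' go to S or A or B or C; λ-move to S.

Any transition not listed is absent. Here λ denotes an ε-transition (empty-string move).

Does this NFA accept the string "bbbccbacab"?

Start: ε-closure({S}) = {S, C}.
Read 'b': S→∅, C→∅; now ∅.
The set is empty and remains empty for the remaining 9 symbols.
The final set ∅ contains no accepting state.

No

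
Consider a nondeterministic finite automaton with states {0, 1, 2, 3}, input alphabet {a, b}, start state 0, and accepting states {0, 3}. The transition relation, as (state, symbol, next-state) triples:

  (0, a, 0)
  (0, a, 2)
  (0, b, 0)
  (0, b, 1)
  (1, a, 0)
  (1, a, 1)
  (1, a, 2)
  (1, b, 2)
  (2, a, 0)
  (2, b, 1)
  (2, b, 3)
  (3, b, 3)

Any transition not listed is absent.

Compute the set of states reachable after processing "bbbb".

{0, 1, 2, 3}

Start in {0}.
Read 'b': 0→{0, 1}; now {0, 1}.
Read 'b': 0→{0, 1}, 1→{2}; now {0, 1, 2}.
Read 'b': 0→{0, 1}, 1→{2}, 2→{1, 3}; now {0, 1, 2, 3}.
Read 'b': 0→{0, 1}, 1→{2}, 2→{1, 3}, 3→{3}; now {0, 1, 2, 3}.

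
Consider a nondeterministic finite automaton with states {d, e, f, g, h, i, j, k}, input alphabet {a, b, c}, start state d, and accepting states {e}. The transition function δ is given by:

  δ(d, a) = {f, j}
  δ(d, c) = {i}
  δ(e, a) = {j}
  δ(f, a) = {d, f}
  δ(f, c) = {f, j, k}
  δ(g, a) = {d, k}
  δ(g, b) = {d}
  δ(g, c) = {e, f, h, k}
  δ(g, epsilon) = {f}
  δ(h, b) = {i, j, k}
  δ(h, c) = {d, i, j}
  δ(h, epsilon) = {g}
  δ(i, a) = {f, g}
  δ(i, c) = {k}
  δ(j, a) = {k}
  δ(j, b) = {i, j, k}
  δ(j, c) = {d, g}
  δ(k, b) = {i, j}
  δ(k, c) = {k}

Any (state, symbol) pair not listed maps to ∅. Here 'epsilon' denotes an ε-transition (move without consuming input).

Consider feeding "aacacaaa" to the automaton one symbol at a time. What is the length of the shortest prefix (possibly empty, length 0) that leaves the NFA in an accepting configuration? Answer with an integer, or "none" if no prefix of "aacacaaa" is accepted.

5

Start in {d}.
Read 'a': {d} → {f, j}.
Read 'a': {f, j} → {d, f, k}.
Read 'c': {d, f, k} → {f, i, j, k}.
Read 'a': {f, i, j, k} → {d, f, g, k}.
Read 'c': {d, f, g, k} → {e, f, g, h, i, j, k}.
None of the earlier sets intersect F, but {e, f, g, h, i, j, k} does.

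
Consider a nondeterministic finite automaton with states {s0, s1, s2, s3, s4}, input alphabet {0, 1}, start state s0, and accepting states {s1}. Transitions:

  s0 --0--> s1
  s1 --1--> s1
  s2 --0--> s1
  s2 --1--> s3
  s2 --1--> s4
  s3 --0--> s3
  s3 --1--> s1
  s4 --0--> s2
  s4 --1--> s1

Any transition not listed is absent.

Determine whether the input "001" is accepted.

No

Start in {s0}.
Read '0': s0→{s1}; now {s1}.
Read '0': s1→∅; now ∅.
The set is empty and remains empty for the remaining 1 symbol.
The final set ∅ contains no accepting state.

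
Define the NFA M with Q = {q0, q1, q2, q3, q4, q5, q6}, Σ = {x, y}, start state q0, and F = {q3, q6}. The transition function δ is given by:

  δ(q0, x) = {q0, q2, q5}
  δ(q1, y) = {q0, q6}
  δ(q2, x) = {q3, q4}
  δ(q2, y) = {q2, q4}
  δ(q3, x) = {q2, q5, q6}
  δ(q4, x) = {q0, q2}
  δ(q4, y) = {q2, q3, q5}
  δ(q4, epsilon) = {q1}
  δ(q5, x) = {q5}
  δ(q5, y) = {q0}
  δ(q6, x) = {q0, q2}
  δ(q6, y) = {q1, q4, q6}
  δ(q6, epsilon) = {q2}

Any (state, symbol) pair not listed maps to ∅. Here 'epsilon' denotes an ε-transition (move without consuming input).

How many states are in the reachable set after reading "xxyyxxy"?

7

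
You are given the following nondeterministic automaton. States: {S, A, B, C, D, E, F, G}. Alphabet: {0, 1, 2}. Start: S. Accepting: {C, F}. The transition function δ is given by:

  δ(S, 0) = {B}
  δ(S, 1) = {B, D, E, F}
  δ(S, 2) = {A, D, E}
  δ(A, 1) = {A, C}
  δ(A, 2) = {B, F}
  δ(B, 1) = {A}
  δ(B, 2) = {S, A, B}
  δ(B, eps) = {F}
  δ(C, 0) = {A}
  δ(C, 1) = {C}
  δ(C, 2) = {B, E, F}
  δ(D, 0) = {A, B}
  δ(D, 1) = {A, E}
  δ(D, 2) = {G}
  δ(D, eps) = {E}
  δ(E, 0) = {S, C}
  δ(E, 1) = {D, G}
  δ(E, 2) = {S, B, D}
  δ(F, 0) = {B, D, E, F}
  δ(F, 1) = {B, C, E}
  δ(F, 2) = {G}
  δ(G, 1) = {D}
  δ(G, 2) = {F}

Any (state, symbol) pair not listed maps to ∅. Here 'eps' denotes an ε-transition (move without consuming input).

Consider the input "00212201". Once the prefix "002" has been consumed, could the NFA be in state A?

Yes

Start in {S}.
Read '0': S→{B}; union {B}; ε-closure = {B, F}.
Read '0': B→∅, F→{B, D, E, F}; now {B, D, E, F}.
Read '2': B→{S, A, B}, D→{G}, E→{S, B, D}, F→{G}; union {S, A, B, D, G}; ε-closure = {S, A, B, D, E, F, G}.
State A is in {S, A, B, D, E, F, G}.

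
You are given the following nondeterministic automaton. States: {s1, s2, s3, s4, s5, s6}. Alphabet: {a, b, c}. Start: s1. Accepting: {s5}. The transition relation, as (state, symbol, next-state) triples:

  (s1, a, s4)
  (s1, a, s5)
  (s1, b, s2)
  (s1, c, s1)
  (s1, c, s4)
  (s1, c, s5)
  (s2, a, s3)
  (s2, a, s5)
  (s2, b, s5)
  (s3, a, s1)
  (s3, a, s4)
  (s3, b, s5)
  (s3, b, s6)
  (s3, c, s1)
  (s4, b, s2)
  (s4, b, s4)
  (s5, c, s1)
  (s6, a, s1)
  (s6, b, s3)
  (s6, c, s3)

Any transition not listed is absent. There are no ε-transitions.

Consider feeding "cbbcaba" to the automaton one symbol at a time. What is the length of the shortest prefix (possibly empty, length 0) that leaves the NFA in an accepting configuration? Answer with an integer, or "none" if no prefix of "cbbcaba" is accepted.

1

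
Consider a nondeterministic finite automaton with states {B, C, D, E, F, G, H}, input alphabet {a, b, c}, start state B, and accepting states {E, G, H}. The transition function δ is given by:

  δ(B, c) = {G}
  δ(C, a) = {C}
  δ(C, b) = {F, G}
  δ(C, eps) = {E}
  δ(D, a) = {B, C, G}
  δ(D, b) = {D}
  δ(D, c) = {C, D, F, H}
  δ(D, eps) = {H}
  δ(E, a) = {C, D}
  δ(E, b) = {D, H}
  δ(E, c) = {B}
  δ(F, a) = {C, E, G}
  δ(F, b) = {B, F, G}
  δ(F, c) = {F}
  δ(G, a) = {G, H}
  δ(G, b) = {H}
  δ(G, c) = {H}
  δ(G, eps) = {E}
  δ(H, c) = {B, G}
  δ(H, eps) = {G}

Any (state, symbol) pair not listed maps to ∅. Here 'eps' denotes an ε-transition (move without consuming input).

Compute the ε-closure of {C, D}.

{C, D, E, G, H}

Begin with {C, D}.
ε-move D → H; add H.
ε-move H → G; add G.
ε-move G → E; add E.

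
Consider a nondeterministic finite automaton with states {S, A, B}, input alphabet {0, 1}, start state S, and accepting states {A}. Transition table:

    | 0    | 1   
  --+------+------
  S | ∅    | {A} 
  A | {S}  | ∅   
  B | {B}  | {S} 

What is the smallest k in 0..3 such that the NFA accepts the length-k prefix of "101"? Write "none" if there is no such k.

1

Start in {S}.
Read '1': {S} → {A}.
None of the earlier sets intersect F, but {A} does.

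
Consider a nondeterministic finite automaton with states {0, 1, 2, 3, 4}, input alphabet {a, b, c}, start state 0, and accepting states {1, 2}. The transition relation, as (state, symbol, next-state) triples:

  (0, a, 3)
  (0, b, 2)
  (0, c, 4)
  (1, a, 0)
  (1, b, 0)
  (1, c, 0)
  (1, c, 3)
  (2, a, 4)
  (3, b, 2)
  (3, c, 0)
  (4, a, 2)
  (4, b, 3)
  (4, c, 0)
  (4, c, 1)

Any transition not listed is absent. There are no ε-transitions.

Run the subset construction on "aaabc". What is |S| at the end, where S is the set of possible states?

Start in {0}.
Read 'a': 0→{3}; now {3}.
Read 'a': 3→∅; now ∅.
The set is empty and remains empty for the remaining 3 symbols.
That set has 0 states.

0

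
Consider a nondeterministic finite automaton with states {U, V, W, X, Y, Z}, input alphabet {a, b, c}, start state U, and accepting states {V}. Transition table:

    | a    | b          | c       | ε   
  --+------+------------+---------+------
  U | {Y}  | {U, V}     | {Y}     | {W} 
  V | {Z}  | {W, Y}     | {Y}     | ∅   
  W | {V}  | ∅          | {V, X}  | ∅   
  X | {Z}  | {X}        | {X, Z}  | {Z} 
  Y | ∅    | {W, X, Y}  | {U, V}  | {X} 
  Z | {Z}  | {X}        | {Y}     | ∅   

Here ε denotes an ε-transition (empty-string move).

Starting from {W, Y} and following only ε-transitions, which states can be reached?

{W, X, Y, Z}

Begin with {W, Y}.
ε-move Y → X; add X.
ε-move X → Z; add Z.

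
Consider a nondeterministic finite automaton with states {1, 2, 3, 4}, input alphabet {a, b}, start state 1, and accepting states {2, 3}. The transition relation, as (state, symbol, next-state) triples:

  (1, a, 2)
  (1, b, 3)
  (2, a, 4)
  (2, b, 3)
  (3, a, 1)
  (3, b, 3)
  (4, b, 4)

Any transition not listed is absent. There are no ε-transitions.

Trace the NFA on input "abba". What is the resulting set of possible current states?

Start in {1}.
Read 'a': 1→{2}; now {2}.
Read 'b': 2→{3}; now {3}.
Read 'b': 3→{3}; now {3}.
Read 'a': 3→{1}; now {1}.

{1}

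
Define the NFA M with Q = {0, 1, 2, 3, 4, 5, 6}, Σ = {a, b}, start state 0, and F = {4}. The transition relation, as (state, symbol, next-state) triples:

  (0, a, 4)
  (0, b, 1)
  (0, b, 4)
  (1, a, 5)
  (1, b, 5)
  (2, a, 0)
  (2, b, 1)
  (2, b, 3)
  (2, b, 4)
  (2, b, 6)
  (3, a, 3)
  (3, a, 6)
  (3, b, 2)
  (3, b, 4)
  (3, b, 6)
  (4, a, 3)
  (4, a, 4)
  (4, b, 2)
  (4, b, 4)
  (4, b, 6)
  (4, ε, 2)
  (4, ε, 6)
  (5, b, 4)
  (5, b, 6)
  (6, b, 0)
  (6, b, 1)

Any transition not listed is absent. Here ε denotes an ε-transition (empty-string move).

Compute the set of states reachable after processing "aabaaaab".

Start in {0}.
Read 'a': {0} → {2, 4, 6}.
Read 'a': {2, 4, 6} → {0, 2, 3, 4, 6}.
Read 'b': {0, 2, 3, 4, 6} → {0, 1, 2, 3, 4, 6}.
Read 'a': {0, 1, 2, 3, 4, 6} → {0, 2, 3, 4, 5, 6}.
Read 'a': {0, 2, 3, 4, 5, 6} → {0, 2, 3, 4, 6}.
Read 'a': {0, 2, 3, 4, 6} → {0, 2, 3, 4, 6}.
Read 'a': {0, 2, 3, 4, 6} → {0, 2, 3, 4, 6}.
Read 'b': {0, 2, 3, 4, 6} → {0, 1, 2, 3, 4, 6}.

{0, 1, 2, 3, 4, 6}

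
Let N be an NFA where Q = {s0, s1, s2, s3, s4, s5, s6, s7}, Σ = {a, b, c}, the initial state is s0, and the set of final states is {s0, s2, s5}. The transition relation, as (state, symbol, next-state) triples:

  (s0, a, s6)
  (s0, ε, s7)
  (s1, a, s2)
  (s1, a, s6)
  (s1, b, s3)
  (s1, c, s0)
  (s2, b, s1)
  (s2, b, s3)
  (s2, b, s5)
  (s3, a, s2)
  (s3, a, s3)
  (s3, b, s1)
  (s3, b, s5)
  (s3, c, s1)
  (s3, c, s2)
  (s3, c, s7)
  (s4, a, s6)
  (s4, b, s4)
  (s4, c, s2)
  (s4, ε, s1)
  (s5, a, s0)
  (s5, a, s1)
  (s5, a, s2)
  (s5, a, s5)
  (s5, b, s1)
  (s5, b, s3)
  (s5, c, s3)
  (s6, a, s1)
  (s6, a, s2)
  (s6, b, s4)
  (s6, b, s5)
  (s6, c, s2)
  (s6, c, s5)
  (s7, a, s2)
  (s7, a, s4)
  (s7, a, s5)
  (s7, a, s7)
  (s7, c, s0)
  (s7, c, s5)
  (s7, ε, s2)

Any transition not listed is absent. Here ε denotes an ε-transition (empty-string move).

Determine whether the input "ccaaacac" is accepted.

Yes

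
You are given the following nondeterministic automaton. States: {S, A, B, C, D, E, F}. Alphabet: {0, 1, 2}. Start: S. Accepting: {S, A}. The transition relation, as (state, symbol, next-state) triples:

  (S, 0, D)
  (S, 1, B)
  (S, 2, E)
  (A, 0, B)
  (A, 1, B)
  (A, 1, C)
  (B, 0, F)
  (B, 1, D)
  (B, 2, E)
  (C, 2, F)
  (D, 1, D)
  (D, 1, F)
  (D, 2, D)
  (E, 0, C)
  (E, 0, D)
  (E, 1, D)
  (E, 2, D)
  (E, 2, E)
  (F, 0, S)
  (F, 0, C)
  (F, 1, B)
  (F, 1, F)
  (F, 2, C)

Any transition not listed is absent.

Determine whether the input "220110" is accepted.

Yes

Start in {S}.
Read '2': S→{E}; now {E}.
Read '2': E→{D, E}; now {D, E}.
Read '0': D→∅, E→{C, D}; now {C, D}.
Read '1': C→∅, D→{D, F}; now {D, F}.
Read '1': D→{D, F}, F→{B, F}; now {B, D, F}.
Read '0': B→{F}, D→∅, F→{S, C}; now {S, C, F}.
The final set {S, C, F} contains the accepting state S.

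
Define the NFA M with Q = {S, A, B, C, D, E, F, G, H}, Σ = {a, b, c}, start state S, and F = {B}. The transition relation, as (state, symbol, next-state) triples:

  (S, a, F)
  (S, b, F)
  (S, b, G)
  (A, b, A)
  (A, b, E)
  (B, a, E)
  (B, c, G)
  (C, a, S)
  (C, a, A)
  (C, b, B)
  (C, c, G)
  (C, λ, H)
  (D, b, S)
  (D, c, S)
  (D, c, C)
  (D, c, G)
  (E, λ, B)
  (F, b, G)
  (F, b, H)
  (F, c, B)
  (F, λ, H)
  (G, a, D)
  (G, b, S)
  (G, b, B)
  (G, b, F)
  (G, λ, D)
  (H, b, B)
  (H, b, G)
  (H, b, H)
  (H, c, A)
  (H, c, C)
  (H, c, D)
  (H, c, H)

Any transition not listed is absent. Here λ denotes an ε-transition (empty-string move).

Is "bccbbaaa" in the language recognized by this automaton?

Start in {S}.
Read 'b': {S} → {D, F, G, H}.
Read 'c': {D, F, G, H} → {S, A, B, C, D, G, H}.
Read 'c': {S, A, B, C, D, G, H} → {S, A, C, D, G, H}.
Read 'b': {S, A, C, D, G, H} → {S, A, B, D, E, F, G, H}.
Read 'b': {S, A, B, D, E, F, G, H} → {S, A, B, D, E, F, G, H}.
Read 'a': {S, A, B, D, E, F, G, H} → {B, D, E, F, H}.
Read 'a': {B, D, E, F, H} → {B, E}.
Read 'a': {B, E} → {B, E}.
The final set {B, E} contains the accepting state B.

Yes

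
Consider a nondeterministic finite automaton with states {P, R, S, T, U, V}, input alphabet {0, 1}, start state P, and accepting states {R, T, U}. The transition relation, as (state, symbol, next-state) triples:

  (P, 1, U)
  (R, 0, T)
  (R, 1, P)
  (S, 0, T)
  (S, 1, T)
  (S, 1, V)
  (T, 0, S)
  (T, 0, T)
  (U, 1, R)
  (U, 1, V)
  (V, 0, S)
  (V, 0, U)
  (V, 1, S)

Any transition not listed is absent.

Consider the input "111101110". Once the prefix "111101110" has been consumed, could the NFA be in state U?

Yes

Start in {P}.
Read '1': {P} → {U}.
Read '1': {U} → {R, V}.
Read '1': {R, V} → {P, S}.
Read '1': {P, S} → {T, U, V}.
Read '0': {T, U, V} → {S, T, U}.
Read '1': {S, T, U} → {R, T, V}.
Read '1': {R, T, V} → {P, S}.
Read '1': {P, S} → {T, U, V}.
Read '0': {T, U, V} → {S, T, U}.
State U is in {S, T, U}.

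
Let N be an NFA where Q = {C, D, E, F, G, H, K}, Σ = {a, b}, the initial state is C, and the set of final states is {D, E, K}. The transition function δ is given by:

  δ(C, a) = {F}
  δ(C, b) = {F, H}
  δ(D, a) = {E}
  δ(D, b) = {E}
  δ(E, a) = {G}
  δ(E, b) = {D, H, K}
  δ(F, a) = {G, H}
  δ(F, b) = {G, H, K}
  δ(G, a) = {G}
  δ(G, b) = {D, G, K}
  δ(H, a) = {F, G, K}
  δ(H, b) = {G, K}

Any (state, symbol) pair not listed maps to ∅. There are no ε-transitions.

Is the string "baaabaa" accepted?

Start in {C}.
Read 'b': {C} → {F, H}.
Read 'a': {F, H} → {F, G, H, K}.
Read 'a': {F, G, H, K} → {F, G, H, K}.
Read 'a': {F, G, H, K} → {F, G, H, K}.
Read 'b': {F, G, H, K} → {D, G, H, K}.
Read 'a': {D, G, H, K} → {E, F, G, K}.
Read 'a': {E, F, G, K} → {G, H}.
The final set {G, H} contains no accepting state.

No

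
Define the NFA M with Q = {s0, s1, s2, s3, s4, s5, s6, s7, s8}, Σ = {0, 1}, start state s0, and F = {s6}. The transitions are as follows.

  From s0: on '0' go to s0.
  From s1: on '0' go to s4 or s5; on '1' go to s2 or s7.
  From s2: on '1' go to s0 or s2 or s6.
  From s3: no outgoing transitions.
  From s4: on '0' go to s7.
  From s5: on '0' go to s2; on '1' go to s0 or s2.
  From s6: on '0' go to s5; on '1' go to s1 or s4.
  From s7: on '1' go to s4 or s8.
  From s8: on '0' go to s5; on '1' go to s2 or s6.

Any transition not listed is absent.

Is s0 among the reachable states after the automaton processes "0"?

Start in {s0}.
Read '0': s0→{s0}; now {s0}.
State s0 is in {s0}.

Yes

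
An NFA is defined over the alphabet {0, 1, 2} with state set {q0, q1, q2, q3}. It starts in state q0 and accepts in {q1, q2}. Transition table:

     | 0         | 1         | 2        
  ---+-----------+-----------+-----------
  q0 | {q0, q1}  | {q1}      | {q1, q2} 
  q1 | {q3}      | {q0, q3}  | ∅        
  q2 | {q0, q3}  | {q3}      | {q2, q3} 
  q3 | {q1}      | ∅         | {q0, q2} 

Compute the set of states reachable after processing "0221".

Start in {q0}.
Read '0': q0→{q0, q1}; now {q0, q1}.
Read '2': q0→{q1, q2}, q1→∅; now {q1, q2}.
Read '2': q1→∅, q2→{q2, q3}; now {q2, q3}.
Read '1': q2→{q3}, q3→∅; now {q3}.

{q3}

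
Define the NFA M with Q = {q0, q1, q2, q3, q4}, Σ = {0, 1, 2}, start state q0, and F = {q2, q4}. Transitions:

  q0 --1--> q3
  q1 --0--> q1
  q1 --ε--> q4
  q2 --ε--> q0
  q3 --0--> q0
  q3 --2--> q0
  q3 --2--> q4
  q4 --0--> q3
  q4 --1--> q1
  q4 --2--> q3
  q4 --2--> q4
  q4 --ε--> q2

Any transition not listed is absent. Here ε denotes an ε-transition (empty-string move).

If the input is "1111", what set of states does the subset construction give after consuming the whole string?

Start in {q0}.
Read '1': {q0} → {q3}.
Read '1': {q3} → ∅.
The set is empty and remains empty for the remaining 2 symbols.

∅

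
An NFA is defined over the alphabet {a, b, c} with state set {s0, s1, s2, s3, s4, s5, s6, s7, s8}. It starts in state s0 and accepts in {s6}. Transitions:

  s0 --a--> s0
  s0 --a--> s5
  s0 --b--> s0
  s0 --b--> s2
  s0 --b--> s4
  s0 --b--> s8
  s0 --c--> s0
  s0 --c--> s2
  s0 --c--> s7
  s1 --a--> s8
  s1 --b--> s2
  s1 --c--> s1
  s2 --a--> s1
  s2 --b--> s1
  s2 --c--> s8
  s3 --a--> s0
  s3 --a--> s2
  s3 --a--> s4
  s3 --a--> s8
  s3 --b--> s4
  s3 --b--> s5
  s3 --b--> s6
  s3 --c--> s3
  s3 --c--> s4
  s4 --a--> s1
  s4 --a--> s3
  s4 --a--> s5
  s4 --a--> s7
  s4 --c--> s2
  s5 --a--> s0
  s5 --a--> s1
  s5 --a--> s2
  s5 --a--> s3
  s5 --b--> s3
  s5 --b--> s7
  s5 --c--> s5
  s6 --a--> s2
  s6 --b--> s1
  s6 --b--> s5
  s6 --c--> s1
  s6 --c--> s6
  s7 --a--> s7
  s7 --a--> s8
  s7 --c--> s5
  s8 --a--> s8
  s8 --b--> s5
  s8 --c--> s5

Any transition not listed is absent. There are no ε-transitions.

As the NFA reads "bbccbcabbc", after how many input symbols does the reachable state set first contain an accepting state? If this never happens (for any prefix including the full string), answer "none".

Start in {s0}.
Read 'b': {s0} → {s0, s2, s4, s8}.
Read 'b': {s0, s2, s4, s8} → {s0, s1, s2, s4, s5, s8}.
Read 'c': {s0, s1, s2, s4, s5, s8} → {s0, s1, s2, s5, s7, s8}.
Read 'c': {s0, s1, s2, s5, s7, s8} → {s0, s1, s2, s5, s7, s8}.
Read 'b': {s0, s1, s2, s5, s7, s8} → {s0, s1, s2, s3, s4, s5, s7, s8}.
Read 'c': {s0, s1, s2, s3, s4, s5, s7, s8} → {s0, s1, s2, s3, s4, s5, s7, s8}.
Read 'a': {s0, s1, s2, s3, s4, s5, s7, s8} → {s0, s1, s2, s3, s4, s5, s7, s8}.
Read 'b': {s0, s1, s2, s3, s4, s5, s7, s8} → {s0, s1, s2, s3, s4, s5, s6, s7, s8}.
None of the earlier sets intersect F, but {s0, s1, s2, s3, s4, s5, s6, s7, s8} does.

8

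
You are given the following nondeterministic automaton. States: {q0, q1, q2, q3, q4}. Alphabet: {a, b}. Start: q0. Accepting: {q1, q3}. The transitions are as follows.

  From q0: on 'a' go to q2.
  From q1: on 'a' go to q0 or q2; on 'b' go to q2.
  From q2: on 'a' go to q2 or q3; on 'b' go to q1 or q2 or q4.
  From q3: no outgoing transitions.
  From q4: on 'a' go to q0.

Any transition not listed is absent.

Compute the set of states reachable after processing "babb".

Start in {q0}.
Read 'b': q0→∅; now ∅.
The set is empty and remains empty for the remaining 3 symbols.

∅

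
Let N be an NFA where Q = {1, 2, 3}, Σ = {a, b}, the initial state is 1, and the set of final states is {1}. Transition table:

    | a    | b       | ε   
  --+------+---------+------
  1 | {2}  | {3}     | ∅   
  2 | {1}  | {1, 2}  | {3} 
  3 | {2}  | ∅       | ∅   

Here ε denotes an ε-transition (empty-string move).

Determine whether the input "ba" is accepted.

No

Start in {1}.
Read 'b': 1→{3}; now {3}.
Read 'a': 3→{2}; union {2}; ε-closure = {2, 3}.
The final set {2, 3} contains no accepting state.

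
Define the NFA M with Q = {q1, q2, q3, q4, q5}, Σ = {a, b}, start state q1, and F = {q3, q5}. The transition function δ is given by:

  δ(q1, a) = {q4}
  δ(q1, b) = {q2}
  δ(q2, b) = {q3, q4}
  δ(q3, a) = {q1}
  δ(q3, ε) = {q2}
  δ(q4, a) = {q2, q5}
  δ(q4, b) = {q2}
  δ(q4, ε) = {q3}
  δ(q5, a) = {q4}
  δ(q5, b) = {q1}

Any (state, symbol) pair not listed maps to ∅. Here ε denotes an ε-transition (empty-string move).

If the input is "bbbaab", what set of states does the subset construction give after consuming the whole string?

{q2, q3, q4}

Start in {q1}.
Read 'b': q1→{q2}; now {q2}.
Read 'b': q2→{q3, q4}; union {q3, q4}; ε-closure = {q2, q3, q4}.
Read 'b': q2→{q3, q4}, q3→∅, q4→{q2}; now {q2, q3, q4}.
Read 'a': q2→∅, q3→{q1}, q4→{q2, q5}; now {q1, q2, q5}.
Read 'a': q1→{q4}, q2→∅, q5→{q4}; union {q4}; ε-closure = {q2, q3, q4}.
Read 'b': q2→{q3, q4}, q3→∅, q4→{q2}; now {q2, q3, q4}.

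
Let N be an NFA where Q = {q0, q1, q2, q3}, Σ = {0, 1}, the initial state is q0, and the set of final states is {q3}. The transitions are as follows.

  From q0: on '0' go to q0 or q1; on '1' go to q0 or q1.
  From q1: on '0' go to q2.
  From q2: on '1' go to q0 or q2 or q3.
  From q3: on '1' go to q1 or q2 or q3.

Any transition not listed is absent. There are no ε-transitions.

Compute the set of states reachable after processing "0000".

Start in {q0}.
Read '0': q0→{q0, q1}; now {q0, q1}.
Read '0': q0→{q0, q1}, q1→{q2}; now {q0, q1, q2}.
Read '0': q0→{q0, q1}, q1→{q2}, q2→∅; now {q0, q1, q2}.
Read '0': q0→{q0, q1}, q1→{q2}, q2→∅; now {q0, q1, q2}.

{q0, q1, q2}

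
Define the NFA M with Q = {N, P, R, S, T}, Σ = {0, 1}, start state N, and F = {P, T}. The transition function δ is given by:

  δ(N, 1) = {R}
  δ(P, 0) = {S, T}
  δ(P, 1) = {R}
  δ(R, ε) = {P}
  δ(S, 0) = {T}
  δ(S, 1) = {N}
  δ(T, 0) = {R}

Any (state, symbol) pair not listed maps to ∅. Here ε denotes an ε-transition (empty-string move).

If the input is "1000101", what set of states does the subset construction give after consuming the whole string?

Start in {N}.
Read '1': {N} → {P, R}.
Read '0': {P, R} → {S, T}.
Read '0': {S, T} → {P, R, T}.
Read '0': {P, R, T} → {P, R, S, T}.
Read '1': {P, R, S, T} → {N, P, R}.
Read '0': {N, P, R} → {S, T}.
Read '1': {S, T} → {N}.

{N}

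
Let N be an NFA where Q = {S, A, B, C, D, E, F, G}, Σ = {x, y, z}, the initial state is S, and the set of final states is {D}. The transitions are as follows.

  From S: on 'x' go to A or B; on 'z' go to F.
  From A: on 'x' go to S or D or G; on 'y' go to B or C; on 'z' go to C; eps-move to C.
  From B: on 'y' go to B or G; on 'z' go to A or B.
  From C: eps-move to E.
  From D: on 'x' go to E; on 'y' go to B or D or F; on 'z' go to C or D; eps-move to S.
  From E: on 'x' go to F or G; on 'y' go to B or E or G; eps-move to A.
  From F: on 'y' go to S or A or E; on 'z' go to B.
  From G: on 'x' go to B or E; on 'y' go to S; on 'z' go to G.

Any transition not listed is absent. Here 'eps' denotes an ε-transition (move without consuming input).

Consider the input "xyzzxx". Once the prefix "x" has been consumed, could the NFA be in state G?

No

Start in {S}.
Read 'x': S→{A, B}; union {A, B}; ε-closure = {A, B, C, E}.
State G is not in {A, B, C, E}.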